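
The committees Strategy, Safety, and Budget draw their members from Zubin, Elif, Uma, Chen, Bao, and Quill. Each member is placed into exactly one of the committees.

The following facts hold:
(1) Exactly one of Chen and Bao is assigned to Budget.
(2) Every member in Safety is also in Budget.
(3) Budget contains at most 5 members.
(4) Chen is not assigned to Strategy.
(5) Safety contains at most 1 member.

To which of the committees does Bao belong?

Bao: Strategy

From (4): Chen ∉ Strategy.
Suppose Bao ∉ Strategy: no assignment then satisfies all the clues, so Bao ∈ Strategy.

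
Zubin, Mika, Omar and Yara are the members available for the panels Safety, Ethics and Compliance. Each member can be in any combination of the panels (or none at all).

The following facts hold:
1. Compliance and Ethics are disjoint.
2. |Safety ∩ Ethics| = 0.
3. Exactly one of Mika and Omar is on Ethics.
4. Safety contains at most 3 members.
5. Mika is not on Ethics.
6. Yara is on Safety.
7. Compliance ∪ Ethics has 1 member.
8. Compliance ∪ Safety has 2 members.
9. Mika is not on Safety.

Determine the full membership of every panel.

From (5): Mika ∉ Ethics.
From (6): Yara ∈ Safety.
From (9): Mika ∉ Safety.
(3) (exactly one): Omar ∈ Ethics.
(1) (disjoint): Omar ∉ Compliance.
Suppose Zubin ∉ Safety: no assignment then satisfies all the clues, so Zubin ∈ Safety.

Safety = {Yara, Zubin}; Ethics = {Omar}; Compliance = {}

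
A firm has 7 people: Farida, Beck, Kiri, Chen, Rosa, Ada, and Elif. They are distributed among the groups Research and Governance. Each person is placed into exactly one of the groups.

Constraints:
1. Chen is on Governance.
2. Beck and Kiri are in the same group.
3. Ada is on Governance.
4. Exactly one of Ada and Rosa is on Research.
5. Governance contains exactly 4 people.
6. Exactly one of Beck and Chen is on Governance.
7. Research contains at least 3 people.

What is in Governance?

Governance = {Ada, Chen, Elif, Farida}

From (1): Chen ∈ Governance.
From (3): Ada ∈ Governance.
(4) (exactly one): Rosa ∈ Research.
(6) (exactly one): Beck ∉ Governance.
Only one group left: Beck ∈ Research.
(2): Kiri matches Beck: Kiri ∈ Research.
(5): only 4 candidates remain for Governance, so all are in.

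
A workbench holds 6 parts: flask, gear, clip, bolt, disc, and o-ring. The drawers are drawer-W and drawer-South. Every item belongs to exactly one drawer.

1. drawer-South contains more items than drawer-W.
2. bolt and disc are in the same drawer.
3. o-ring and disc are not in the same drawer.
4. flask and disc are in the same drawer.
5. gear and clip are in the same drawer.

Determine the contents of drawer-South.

drawer-South = {bolt, clip, disc, flask, gear}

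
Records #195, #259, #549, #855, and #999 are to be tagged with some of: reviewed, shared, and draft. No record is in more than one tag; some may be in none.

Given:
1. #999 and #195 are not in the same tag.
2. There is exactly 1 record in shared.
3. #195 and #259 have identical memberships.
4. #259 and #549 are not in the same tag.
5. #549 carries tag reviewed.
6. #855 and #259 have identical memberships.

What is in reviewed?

reviewed = {#549}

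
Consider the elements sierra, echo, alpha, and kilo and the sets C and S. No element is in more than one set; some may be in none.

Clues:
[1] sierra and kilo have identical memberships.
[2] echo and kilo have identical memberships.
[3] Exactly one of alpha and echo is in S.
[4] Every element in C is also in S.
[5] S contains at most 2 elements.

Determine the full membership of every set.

C = {}; S = {alpha}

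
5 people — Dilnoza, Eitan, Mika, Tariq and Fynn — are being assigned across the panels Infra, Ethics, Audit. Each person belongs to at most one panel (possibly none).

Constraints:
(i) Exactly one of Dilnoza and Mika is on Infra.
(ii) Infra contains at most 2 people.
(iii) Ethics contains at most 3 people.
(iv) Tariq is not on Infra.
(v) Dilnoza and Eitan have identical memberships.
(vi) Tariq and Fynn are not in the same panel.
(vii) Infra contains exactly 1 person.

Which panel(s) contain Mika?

From (iv): Tariq ∉ Infra.
Suppose Mika ∉ Infra: no assignment then satisfies all the clues, so Mika ∈ Infra.

Mika: Infra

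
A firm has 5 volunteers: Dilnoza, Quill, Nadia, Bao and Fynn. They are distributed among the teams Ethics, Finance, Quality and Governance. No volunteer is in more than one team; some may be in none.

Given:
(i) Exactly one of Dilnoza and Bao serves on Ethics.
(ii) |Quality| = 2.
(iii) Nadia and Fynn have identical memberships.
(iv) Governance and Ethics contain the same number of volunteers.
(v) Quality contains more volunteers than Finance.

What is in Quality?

Quality = {Fynn, Nadia}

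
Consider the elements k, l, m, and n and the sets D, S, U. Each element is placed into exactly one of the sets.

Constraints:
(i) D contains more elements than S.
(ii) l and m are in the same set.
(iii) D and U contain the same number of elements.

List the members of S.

S = {}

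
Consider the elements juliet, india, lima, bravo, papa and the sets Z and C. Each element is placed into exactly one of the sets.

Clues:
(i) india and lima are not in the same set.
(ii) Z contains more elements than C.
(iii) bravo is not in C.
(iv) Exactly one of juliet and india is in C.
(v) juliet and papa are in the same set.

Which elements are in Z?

Z = {bravo, juliet, lima, papa}

From (iii): bravo ∉ C.
Only one set left: bravo ∈ Z.
Suppose juliet ∉ Z: no assignment then satisfies all the clues, so juliet ∈ Z.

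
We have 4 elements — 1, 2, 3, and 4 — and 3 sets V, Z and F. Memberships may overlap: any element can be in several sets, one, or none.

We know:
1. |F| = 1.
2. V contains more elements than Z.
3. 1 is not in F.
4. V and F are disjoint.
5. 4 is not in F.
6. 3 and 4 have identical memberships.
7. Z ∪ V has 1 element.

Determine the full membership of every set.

V = {1}; Z = {}; F = {2}

From (3): 1 ∉ F.
From (5): 4 ∉ F.
(6): 3 matches 4: 3 ∉ F.
(1): only 1 candidates remain for F, so all are in.
(4) (disjoint): 2 ∉ V.
Suppose 1 ∉ V: no assignment then satisfies all the clues, so 1 ∈ V.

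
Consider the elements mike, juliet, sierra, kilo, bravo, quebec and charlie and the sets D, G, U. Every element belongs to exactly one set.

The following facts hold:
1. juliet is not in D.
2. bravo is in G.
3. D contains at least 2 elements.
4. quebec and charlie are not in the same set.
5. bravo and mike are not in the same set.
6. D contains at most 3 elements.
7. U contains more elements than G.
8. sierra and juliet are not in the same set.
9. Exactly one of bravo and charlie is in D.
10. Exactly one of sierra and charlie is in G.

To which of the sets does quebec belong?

quebec: U

From (1): juliet ∉ D.
From (2): bravo ∈ G.
(5): mike ∉ G.
(9) (exactly one): charlie ∈ D.
(10) (exactly one): sierra ∈ G.
(4): quebec ∉ D.
(8): juliet ∉ G.
Only one set left: juliet ∈ U.
Suppose quebec ∈ G: no assignment then satisfies all the clues, so quebec ∉ G.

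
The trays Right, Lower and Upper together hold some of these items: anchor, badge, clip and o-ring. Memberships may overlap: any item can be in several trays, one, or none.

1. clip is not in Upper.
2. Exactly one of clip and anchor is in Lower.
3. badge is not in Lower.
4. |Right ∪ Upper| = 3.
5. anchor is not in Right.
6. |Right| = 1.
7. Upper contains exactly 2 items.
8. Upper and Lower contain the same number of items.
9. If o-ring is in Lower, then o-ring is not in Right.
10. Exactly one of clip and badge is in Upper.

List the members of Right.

Right = {clip}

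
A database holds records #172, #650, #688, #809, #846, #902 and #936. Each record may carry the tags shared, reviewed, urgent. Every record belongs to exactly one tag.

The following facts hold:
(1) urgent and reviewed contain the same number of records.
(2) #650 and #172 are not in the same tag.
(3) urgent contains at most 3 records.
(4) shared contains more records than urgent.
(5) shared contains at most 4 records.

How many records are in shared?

3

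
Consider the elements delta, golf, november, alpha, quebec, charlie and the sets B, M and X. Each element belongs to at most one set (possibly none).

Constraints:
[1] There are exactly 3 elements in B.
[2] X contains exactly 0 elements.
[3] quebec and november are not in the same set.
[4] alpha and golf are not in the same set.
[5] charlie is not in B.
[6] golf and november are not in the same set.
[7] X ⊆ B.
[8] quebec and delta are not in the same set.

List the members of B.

B = {alpha, delta, november}

From (5): charlie ∉ B.
(2): X already has 0, so the rest are out.
Suppose delta ∉ B: no assignment then satisfies all the clues, so delta ∈ B.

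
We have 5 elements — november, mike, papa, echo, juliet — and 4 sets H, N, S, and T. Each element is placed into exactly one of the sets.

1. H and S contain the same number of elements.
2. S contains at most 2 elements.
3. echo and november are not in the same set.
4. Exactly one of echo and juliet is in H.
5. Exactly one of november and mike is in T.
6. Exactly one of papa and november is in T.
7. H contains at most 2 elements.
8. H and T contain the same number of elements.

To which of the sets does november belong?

november: T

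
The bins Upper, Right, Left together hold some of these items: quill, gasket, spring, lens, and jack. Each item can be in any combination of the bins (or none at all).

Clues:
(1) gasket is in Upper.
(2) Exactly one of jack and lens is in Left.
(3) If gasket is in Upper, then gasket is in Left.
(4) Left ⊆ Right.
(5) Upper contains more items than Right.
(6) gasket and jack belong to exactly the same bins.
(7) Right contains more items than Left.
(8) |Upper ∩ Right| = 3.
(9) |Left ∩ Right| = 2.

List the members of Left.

Left = {gasket, jack}

From (1): gasket ∈ Upper.
(3): gasket ∈ Left.
(4) with gasket ∈ Left: gasket ∈ Right.
(6): jack matches gasket: jack ∈ Upper.
(6): jack matches gasket: jack ∈ Right.
(6): jack matches gasket: jack ∈ Left.
(2) (exactly one): lens ∉ Left.
Suppose quill ∈ Left: no assignment then satisfies all the clues, so quill ∉ Left.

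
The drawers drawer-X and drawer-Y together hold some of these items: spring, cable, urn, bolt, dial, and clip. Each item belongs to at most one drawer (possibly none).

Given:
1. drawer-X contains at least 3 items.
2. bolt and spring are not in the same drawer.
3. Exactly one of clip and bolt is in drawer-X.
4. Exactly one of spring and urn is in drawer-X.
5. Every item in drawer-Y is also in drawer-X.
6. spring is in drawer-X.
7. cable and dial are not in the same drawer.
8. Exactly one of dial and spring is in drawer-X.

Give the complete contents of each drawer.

drawer-X = {cable, clip, spring}; drawer-Y = {}

From (6): spring ∈ drawer-X.
(2): bolt ∉ drawer-X.
(3) (exactly one): clip ∈ drawer-X.
(4) (exactly one): urn ∉ drawer-X.
(5) contrapositive: urn ∉ drawer-Y.
(5) contrapositive: bolt ∉ drawer-Y.
(8) (exactly one): dial ∉ drawer-X.
(1): only 3 candidates remain for drawer-X, so all are in.
(5) contrapositive: dial ∉ drawer-Y.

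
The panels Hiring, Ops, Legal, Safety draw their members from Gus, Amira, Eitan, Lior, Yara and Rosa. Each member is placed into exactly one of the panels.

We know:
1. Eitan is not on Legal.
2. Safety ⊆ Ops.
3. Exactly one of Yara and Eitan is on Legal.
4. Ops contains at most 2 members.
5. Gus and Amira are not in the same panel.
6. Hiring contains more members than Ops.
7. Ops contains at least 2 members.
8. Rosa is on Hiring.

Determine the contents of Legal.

Legal = {Yara}

From (1): Eitan ∉ Legal.
From (8): Rosa ∈ Hiring.
(3) (exactly one): Yara ∈ Legal.
Suppose Gus ∈ Legal: no assignment then satisfies all the clues, so Gus ∉ Legal.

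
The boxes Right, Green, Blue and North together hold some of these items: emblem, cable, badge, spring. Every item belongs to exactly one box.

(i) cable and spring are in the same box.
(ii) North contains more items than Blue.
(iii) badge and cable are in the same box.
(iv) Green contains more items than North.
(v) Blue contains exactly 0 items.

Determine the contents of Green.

Green = {badge, cable, spring}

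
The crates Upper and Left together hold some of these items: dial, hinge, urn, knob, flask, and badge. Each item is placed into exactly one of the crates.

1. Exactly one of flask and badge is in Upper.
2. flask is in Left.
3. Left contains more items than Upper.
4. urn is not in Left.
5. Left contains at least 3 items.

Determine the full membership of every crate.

Upper = {badge, urn}; Left = {dial, flask, hinge, knob}

From (2): flask ∈ Left.
From (4): urn ∉ Left.
(1) (exactly one): badge ∈ Upper.
Only one crate left: urn ∈ Upper.
Suppose dial ∈ Upper: no assignment then satisfies all the clues, so dial ∉ Upper.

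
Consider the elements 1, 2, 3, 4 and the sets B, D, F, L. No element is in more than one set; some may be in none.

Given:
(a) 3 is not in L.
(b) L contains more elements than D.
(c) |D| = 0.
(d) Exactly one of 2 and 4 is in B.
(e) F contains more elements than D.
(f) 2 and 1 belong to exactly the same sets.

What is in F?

F = {3}

From (a): 3 ∉ L.
(c): D already has 0, so the rest are out.
Suppose 1 ∈ F: no assignment then satisfies all the clues, so 1 ∉ F.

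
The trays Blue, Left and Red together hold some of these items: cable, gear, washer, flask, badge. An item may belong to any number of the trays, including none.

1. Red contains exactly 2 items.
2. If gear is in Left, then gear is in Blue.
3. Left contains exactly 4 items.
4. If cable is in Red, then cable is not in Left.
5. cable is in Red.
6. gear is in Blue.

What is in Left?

Left = {badge, flask, gear, washer}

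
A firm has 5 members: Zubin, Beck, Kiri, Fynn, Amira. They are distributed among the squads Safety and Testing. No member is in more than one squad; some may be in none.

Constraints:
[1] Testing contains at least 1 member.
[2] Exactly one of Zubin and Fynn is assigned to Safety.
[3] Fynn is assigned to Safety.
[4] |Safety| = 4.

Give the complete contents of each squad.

From (3): Fynn ∈ Safety.
(2) (exactly one): Zubin ∉ Safety.
(4): only 4 candidates remain for Safety, so all are in.
(1): only 1 candidates remain for Testing, so all are in.

Safety = {Amira, Beck, Fynn, Kiri}; Testing = {Zubin}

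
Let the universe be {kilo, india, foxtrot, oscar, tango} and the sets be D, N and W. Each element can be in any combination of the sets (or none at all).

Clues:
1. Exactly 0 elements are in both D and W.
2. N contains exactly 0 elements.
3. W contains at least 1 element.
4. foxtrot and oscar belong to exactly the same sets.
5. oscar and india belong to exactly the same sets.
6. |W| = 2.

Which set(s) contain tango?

(2): N already has 0, so the rest are out.
Suppose tango ∈ D: no assignment then satisfies all the clues, so tango ∉ D.

tango: W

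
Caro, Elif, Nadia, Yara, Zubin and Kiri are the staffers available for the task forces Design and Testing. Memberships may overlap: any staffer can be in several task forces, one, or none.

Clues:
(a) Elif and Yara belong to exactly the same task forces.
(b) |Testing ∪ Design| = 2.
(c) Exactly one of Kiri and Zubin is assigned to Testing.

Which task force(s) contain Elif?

Elif: none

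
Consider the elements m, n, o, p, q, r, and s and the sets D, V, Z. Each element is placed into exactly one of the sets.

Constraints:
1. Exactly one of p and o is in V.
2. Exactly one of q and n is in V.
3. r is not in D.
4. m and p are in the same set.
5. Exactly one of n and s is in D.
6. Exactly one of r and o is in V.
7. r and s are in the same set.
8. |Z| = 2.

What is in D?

From (3): r ∉ D.
(7): s matches r: s ∉ D.
(5) (exactly one): n ∈ D.
(2) (exactly one): q ∈ V.
Suppose m ∉ D: no assignment then satisfies all the clues, so m ∈ D.

D = {m, n, p}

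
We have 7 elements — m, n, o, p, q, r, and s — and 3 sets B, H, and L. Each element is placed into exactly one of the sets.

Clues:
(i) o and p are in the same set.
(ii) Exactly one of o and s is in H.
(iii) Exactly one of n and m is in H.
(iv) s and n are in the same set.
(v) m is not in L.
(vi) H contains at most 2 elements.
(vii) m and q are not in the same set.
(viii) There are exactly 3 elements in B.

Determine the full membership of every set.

From (v): m ∉ L.
Suppose m ∉ B: no assignment then satisfies all the clues, so m ∈ B.

B = {m, o, p}; H = {n, s}; L = {q, r}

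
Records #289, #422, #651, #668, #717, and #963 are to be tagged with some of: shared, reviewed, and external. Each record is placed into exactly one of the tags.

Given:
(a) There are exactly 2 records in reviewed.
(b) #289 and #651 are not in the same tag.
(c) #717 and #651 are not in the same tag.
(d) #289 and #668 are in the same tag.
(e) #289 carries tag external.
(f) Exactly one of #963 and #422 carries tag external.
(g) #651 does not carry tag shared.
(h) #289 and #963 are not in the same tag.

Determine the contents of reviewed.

reviewed = {#651, #963}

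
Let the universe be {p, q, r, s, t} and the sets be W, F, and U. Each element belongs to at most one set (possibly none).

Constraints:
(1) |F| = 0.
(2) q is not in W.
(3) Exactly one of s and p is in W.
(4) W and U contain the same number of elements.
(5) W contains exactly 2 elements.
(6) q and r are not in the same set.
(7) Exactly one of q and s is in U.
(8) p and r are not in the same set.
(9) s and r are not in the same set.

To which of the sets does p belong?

p: U

From (2): q ∉ W.
(1): F already has 0, so the rest are out.
Suppose p ∈ W: no assignment then satisfies all the clues, so p ∉ W.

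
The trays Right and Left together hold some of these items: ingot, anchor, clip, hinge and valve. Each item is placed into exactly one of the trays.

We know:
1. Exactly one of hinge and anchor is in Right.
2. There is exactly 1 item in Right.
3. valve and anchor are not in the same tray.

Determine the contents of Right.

Right = {anchor}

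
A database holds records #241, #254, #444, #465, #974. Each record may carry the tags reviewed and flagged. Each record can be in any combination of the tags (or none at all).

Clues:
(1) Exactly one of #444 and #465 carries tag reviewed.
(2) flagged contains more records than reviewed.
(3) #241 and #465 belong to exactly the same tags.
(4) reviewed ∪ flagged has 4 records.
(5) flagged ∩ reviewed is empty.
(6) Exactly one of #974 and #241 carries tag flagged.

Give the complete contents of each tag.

reviewed = {#444}; flagged = {#241, #254, #465}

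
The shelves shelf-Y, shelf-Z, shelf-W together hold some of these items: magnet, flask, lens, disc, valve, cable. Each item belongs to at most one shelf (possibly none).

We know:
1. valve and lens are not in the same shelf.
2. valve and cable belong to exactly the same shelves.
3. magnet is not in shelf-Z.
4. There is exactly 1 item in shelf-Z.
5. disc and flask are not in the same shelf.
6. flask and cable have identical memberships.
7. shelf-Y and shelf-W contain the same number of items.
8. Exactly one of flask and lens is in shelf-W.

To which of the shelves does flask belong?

flask: none

From (3): magnet ∉ shelf-Z.
Suppose flask ∈ shelf-Y: no assignment then satisfies all the clues, so flask ∉ shelf-Y.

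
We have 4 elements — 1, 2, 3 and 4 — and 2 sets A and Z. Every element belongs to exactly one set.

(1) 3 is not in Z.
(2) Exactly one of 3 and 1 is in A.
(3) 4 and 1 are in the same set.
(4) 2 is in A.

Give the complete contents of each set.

A = {2, 3}; Z = {1, 4}

From (1): 3 ∉ Z.
From (4): 2 ∈ A.
Only one set left: 3 ∈ A.
(2) (exactly one): 1 ∉ A.
(3): 4 matches 1: 4 ∉ A.
Only one set left: 1 ∈ Z.
Only one set left: 4 ∈ Z.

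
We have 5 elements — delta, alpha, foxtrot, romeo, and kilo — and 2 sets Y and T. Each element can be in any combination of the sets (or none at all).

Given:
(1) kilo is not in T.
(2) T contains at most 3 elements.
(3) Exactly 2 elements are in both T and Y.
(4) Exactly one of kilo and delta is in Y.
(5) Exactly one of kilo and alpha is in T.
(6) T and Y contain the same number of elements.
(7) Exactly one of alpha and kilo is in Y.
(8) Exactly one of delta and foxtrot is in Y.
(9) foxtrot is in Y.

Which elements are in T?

T = {alpha, foxtrot, romeo}

From (1): kilo ∉ T.
From (9): foxtrot ∈ Y.
(5) (exactly one): alpha ∈ T.
(8) (exactly one): delta ∉ Y.
(4) (exactly one): kilo ∈ Y.
(7) (exactly one): alpha ∉ Y.
Suppose delta ∈ T: no assignment then satisfies all the clues, so delta ∉ T.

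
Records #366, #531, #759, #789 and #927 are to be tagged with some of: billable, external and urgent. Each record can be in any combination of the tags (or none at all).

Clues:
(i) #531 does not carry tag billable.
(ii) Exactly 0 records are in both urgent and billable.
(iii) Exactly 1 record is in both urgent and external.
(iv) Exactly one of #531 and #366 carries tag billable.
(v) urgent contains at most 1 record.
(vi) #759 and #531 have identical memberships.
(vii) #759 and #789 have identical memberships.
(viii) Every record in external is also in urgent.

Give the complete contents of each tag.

billable = {#366}; external = {#927}; urgent = {#927}

From (i): #531 ∉ billable.
(iv) (exactly one): #366 ∈ billable.
(vi): #759 matches #531: #759 ∉ billable.
(vii): #789 matches #759: #789 ∉ billable.
Suppose #366 ∈ external: no assignment then satisfies all the clues, so #366 ∉ external.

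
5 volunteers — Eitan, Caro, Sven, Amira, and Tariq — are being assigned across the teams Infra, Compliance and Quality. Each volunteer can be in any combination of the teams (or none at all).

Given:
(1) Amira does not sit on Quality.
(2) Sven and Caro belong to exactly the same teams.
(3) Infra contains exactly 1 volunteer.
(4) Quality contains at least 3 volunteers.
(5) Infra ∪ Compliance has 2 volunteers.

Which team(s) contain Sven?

From (1): Amira ∉ Quality.
Suppose Sven ∈ Infra: no assignment then satisfies all the clues, so Sven ∉ Infra.

Sven: Quality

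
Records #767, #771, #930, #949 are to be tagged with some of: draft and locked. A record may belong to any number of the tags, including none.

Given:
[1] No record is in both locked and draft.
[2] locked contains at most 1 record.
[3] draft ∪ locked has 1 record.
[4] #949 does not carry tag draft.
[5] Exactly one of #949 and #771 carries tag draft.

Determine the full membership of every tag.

From (4): #949 ∉ draft.
(5) (exactly one): #771 ∈ draft.
(1) (disjoint): #771 ∉ locked.
Suppose #767 ∈ draft: no assignment then satisfies all the clues, so #767 ∉ draft.

draft = {#771}; locked = {}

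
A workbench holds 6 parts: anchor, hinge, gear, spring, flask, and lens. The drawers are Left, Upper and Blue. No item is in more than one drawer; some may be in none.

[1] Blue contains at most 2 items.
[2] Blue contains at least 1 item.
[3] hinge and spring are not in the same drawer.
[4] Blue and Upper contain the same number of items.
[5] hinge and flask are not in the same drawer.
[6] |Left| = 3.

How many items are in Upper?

1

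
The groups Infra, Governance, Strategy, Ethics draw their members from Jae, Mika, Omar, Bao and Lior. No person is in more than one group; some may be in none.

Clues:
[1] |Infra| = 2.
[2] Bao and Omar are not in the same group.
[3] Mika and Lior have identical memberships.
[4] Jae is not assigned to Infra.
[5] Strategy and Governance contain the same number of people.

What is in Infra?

From (4): Jae ∉ Infra.
Suppose Mika ∉ Infra: no assignment then satisfies all the clues, so Mika ∈ Infra.

Infra = {Lior, Mika}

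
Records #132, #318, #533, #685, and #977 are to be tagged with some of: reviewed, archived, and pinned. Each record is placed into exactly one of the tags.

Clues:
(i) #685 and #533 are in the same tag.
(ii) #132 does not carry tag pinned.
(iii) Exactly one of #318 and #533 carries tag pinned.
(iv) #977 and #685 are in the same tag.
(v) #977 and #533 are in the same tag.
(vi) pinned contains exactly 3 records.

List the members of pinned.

pinned = {#533, #685, #977}

From (ii): #132 ∉ pinned.
Suppose #318 ∈ pinned: no assignment then satisfies all the clues, so #318 ∉ pinned.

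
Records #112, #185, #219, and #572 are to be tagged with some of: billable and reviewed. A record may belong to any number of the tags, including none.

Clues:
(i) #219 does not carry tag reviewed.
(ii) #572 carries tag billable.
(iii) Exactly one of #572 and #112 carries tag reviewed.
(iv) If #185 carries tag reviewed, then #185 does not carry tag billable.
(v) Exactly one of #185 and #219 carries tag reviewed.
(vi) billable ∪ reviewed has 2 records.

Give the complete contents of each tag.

billable = {#572}; reviewed = {#185, #572}

From (i): #219 ∉ reviewed.
From (ii): #572 ∈ billable.
(v) (exactly one): #185 ∈ reviewed.
(iv): #185 ∉ billable.
Suppose #112 ∈ billable: no assignment then satisfies all the clues, so #112 ∉ billable.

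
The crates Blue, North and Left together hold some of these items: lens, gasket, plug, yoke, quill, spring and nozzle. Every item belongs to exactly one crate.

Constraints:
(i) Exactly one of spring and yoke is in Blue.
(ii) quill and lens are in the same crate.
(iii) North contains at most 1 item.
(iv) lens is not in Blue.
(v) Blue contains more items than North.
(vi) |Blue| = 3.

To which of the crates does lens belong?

lens: Left

From (iv): lens ∉ Blue.
(ii): quill matches lens: quill ∉ Blue.
Suppose lens ∈ North: no assignment then satisfies all the clues, so lens ∉ North.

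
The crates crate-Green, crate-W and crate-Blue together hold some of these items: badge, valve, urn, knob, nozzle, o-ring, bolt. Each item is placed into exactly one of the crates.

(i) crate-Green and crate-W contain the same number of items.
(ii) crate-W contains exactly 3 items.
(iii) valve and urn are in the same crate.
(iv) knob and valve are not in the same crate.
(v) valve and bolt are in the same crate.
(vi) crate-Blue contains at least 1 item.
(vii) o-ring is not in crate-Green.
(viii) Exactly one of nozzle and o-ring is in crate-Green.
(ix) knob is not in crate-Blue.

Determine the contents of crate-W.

crate-W = {bolt, urn, valve}

From (vii): o-ring ∉ crate-Green.
From (ix): knob ∉ crate-Blue.
(viii) (exactly one): nozzle ∈ crate-Green.
Suppose badge ∈ crate-W: no assignment then satisfies all the clues, so badge ∉ crate-W.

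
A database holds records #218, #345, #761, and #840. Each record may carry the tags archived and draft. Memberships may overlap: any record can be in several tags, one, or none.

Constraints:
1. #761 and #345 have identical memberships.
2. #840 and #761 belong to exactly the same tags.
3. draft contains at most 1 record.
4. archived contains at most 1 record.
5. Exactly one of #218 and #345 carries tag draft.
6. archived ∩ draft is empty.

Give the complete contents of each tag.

archived = {}; draft = {#218}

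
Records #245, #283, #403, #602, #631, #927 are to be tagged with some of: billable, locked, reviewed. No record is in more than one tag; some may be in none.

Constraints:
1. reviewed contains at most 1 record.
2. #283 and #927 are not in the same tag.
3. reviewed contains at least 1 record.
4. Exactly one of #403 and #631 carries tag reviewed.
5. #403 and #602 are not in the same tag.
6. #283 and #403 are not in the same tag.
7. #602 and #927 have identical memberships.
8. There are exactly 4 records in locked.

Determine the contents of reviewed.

reviewed = {#403}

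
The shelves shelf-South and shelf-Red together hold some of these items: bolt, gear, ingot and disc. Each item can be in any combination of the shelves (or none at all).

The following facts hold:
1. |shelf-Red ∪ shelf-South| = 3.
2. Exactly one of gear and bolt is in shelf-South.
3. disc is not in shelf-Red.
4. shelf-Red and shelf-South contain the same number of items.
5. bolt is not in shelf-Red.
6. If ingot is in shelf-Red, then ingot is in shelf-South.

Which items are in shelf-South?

shelf-South = {bolt, ingot}

From (3): disc ∉ shelf-Red.
From (5): bolt ∉ shelf-Red.
Suppose bolt ∉ shelf-South: no assignment then satisfies all the clues, so bolt ∈ shelf-South.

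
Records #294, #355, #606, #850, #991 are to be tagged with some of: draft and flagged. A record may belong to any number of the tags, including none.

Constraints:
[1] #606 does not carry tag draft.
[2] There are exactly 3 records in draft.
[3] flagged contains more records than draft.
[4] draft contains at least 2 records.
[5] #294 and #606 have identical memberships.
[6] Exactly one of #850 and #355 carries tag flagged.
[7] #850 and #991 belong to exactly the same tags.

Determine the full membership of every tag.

draft = {#355, #850, #991}; flagged = {#294, #606, #850, #991}

From (1): #606 ∉ draft.
(5): #294 matches #606: #294 ∉ draft.
(2): only 3 candidates remain for draft, so all are in.
Suppose #294 ∉ flagged: no assignment then satisfies all the clues, so #294 ∈ flagged.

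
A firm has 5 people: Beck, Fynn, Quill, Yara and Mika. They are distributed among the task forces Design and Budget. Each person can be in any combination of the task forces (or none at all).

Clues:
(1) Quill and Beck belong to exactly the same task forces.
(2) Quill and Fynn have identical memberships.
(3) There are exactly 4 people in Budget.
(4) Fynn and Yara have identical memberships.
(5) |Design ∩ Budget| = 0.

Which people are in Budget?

Budget = {Beck, Fynn, Quill, Yara}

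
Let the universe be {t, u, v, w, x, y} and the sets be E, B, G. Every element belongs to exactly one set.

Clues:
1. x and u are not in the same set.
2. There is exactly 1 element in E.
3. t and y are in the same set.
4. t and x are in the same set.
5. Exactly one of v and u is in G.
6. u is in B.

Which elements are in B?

From (6): u ∈ B.
(1): x ∉ B.
(4): t matches x: t ∉ B.
(5) (exactly one): v ∈ G.
(3): y matches t: y ∉ B.
Suppose w ∈ B: no assignment then satisfies all the clues, so w ∉ B.

B = {u}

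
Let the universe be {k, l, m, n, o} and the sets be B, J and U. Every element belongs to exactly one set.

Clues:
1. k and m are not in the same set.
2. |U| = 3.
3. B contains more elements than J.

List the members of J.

J = {}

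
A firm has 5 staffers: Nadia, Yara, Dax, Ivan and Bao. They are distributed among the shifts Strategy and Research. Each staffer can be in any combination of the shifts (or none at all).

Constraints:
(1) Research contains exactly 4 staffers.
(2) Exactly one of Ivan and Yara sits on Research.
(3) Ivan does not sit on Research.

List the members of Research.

From (3): Ivan ∉ Research.
(1): only 4 candidates remain for Research, so all are in.

Research = {Bao, Dax, Nadia, Yara}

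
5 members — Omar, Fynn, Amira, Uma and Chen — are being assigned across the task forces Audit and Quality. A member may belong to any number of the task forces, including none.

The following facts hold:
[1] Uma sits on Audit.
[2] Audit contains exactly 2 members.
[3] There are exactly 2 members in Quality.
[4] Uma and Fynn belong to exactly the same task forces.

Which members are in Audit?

Audit = {Fynn, Uma}

From (1): Uma ∈ Audit.
(4): Fynn matches Uma: Fynn ∈ Audit.
(2): Audit already has 2, so the rest are out.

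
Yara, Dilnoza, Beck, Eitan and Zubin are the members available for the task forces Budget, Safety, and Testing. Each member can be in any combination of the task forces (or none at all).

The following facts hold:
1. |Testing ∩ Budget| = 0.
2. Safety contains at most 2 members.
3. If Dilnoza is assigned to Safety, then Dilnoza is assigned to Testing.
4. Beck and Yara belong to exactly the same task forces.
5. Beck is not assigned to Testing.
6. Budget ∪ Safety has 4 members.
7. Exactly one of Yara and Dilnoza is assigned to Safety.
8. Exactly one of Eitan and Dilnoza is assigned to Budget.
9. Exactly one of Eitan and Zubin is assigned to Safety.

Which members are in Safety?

Safety = {Dilnoza, Eitan}

From (5): Beck ∉ Testing.
(4): Yara matches Beck: Yara ∉ Testing.
Suppose Yara ∈ Safety: no assignment then satisfies all the clues, so Yara ∉ Safety.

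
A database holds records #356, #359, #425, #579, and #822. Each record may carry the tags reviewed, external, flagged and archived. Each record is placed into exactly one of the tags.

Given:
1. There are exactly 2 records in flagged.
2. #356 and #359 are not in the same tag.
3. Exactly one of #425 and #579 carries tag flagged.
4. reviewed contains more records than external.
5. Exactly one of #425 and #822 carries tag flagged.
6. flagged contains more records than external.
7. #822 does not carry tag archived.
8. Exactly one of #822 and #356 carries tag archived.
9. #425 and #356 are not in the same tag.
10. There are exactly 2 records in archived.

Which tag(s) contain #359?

#359: flagged

From (7): #822 ∉ archived.
(8) (exactly one): #356 ∈ archived.
(9): #425 ∉ archived.
(2): #359 ∉ archived.
(10): only 2 candidates remain for archived, so all are in.
(3) (exactly one): #425 ∈ flagged.
(5) (exactly one): #822 ∉ flagged.
(1): only 2 candidates remain for flagged, so all are in.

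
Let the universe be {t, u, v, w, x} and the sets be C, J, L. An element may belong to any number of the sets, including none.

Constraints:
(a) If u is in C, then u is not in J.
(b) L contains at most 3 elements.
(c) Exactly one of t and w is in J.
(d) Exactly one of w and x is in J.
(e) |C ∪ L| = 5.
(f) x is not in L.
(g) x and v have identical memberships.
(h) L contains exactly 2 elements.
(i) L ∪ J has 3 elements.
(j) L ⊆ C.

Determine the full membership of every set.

From (f): x ∉ L.
(g): v matches x: v ∉ L.
Suppose t ∉ C: no assignment then satisfies all the clues, so t ∈ C.

C = {t, u, v, w, x}; J = {w}; L = {t, u}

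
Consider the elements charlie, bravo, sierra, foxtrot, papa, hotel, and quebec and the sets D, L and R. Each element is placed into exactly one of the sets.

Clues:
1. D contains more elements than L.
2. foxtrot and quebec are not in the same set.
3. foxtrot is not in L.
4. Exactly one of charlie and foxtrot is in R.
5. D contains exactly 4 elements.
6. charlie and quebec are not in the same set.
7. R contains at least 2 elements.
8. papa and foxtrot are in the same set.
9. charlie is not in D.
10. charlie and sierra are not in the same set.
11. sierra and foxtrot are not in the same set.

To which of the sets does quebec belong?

quebec: D

From (3): foxtrot ∉ L.
From (9): charlie ∉ D.
(8): papa matches foxtrot: papa ∉ L.
Suppose quebec ∉ D: no assignment then satisfies all the clues, so quebec ∈ D.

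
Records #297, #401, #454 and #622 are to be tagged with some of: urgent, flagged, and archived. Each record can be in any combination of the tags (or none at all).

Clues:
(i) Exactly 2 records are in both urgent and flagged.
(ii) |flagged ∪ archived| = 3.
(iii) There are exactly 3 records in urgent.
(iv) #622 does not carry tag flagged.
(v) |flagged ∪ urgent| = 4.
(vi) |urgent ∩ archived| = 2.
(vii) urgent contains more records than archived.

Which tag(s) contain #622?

#622: urgent

From (iv): #622 ∉ flagged.
Suppose #622 ∉ urgent: no assignment then satisfies all the clues, so #622 ∈ urgent.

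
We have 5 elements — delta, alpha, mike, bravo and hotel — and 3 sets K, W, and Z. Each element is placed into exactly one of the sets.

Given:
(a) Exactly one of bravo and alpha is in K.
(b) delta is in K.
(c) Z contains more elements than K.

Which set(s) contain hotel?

hotel: Z

From (b): delta ∈ K.
Suppose hotel ∈ K: no assignment then satisfies all the clues, so hotel ∉ K.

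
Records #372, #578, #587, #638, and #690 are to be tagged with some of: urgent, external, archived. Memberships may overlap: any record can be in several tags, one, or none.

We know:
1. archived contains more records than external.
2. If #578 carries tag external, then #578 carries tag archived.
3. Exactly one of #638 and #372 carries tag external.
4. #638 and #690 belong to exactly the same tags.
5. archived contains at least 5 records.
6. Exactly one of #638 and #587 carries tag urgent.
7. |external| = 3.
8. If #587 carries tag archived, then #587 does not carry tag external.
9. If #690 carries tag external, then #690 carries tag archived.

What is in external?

external = {#578, #638, #690}

(5): only 5 candidates remain for archived, so all are in.
(8): #587 ∉ external.
Suppose #372 ∈ external: no assignment then satisfies all the clues, so #372 ∉ external.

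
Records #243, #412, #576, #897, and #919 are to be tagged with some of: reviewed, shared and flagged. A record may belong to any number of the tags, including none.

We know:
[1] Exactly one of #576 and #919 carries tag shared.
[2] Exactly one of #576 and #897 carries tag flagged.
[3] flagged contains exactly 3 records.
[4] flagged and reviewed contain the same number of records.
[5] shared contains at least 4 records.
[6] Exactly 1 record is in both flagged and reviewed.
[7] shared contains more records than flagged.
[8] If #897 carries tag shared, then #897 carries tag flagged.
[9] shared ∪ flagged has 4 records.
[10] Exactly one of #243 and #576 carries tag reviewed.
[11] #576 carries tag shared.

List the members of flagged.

flagged = {#243, #412, #897}

From (11): #576 ∈ shared.
(1) (exactly one): #919 ∉ shared.
(5): only 4 candidates remain for shared, so all are in.
(8): #897 ∈ flagged.
(2) (exactly one): #576 ∉ flagged.
Suppose #243 ∉ flagged: no assignment then satisfies all the clues, so #243 ∈ flagged.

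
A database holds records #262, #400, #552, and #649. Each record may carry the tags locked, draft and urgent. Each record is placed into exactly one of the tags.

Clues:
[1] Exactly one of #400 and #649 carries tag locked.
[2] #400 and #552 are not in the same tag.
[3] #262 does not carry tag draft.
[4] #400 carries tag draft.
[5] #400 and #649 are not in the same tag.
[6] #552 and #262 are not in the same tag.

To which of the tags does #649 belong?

#649: locked

From (3): #262 ∉ draft.
From (4): #400 ∈ draft.
(1) (exactly one): #649 ∈ locked.
(2): #552 ∉ draft.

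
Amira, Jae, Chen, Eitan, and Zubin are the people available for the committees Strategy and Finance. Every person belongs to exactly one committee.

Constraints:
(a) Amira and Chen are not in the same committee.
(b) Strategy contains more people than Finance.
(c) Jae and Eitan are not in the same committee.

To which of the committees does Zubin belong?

Zubin: Strategy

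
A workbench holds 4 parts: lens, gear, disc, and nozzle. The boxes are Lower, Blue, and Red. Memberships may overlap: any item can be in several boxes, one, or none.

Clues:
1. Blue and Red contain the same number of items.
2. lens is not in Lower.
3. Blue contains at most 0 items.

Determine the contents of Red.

Red = {}

From (2): lens ∉ Lower.
(3): Blue already has 0, so the rest are out.
Suppose lens ∈ Red: no assignment then satisfies all the clues, so lens ∉ Red.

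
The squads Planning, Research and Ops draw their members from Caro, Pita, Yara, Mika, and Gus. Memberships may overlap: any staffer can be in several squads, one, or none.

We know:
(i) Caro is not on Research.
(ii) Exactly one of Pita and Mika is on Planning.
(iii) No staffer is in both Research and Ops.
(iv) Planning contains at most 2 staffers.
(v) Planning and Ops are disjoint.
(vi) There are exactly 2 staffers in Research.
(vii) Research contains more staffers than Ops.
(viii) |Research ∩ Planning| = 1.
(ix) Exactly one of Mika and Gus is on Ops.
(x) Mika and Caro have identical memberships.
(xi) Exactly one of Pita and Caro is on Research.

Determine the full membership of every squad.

Planning = {Pita}; Research = {Pita, Yara}; Ops = {Gus}

From (i): Caro ∉ Research.
(x): Mika matches Caro: Mika ∉ Research.
(xi) (exactly one): Pita ∈ Research.
(iii) (disjoint): Pita ∉ Ops.
Suppose Caro ∈ Planning: no assignment then satisfies all the clues, so Caro ∉ Planning.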